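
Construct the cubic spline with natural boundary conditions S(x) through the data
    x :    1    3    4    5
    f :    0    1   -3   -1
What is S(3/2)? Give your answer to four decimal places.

1.2283

Write σ_i for S''(x_i). With h_i = 2, 1, 1 and divided differences Δ_i = 1/2, -4, 2, the continuity of S' gives the tridiagonal system
  2·σ_0 + 6·σ_1 + 1·σ_2 = 6(Δ_1 - Δ_0) = -27
  1·σ_1 + 4·σ_2 + 1·σ_3 = 6(Δ_2 - Δ_1) = 36
Natural end conditions: σ_0 = σ_3 = 0.
Hence σ_0 = 0, σ_1 = -144/23, σ_2 = 243/23, σ_3 = 0.
On [1, 3], S(x) = 0 + 119/46·(x - 1) + 0·(x - 1)² - 12/23·(x - 1)³.
With (x - 1) = 1/2: S(3/2) = 113/92.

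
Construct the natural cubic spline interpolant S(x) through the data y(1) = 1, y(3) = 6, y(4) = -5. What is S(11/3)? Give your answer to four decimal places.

With σ_i denoting the second derivative at x_i, h_i = 2, 1, and Δ_i = (y_(i+1) − y_i)/h_i = 5/2, -11:
  2·σ_0 + 6·σ_1 + 1·σ_2 = 6(Δ_1 - Δ_0) = -81
Natural end conditions: σ_0 = σ_2 = 0.
Solving the tridiagonal system: σ_0 = 0, σ_1 = -27/2, σ_2 = 0.
On [3, 4], S(x) = 6 - 13/2·(x - 3) - 27/4·(x - 3)² + 9/4·(x - 3)³.
With (x - 3) = 2/3: S(11/3) = -2/3.

-0.6667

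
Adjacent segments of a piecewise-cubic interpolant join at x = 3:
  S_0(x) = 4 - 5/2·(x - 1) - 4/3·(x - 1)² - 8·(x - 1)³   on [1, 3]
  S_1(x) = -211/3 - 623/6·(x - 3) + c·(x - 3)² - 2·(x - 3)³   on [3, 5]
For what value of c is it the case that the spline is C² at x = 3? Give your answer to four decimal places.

S_0''(x) = -8/3 - 48·(x - 1), so S_0''(3) = -296/3. On the right, S_1''(3) = 2c, so c = -148/3.

-49.3333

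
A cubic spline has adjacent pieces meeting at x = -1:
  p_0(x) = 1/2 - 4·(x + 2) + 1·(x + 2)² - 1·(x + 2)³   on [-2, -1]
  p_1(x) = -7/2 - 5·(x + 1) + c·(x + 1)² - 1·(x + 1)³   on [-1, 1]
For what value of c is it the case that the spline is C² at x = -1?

-2

p_0''(x) = 2 - 6·(x + 2), so p_0''(-1) = -4. On the right, p_1''(-1) = 2c, so c = -2.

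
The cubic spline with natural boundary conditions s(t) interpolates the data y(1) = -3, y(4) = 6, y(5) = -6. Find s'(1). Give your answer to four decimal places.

With M_i denoting the second derivative at x_i, h_i = 3, 1, and Δ_i = (y_(i+1) − y_i)/h_i = 3, -12:
  3·M_0 + 8·M_1 + 1·M_2 = 6(Δ_1 - Δ_0) = -90
Natural end conditions: M_0 = M_2 = 0.
Forward elimination and back-substitution give M_0 = 0, M_1 = -45/4, M_2 = 0.
On [1, 4], s'(t) = b_0 + 2c_0·(t - 1) + 3d_0·(t - 1)² with b_0 = Δ_0 - h_0(2M_0 + M_1)/6 = 69/8, c_0 = M_0/2 = 0, d_0 = (M_1 - M_0)/(6h_0) = -5/8. So s'(1) = 69/8.

8.6250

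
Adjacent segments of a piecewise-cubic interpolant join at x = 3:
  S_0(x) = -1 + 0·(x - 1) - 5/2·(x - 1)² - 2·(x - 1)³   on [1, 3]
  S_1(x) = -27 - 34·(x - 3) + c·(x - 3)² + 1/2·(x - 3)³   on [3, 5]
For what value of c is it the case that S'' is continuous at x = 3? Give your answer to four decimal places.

S_0''(x) = -5 - 12·(x - 1), so S_0''(3) = -29. On the right, S_1''(3) = 2c, so c = -29/2.

-14.5000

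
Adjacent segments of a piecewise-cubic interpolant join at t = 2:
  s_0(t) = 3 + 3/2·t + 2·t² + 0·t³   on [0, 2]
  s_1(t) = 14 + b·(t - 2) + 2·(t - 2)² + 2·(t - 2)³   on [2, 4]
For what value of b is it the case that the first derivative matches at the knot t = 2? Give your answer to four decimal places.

9.5000

s_0'(t) = 3/2 + 4·t + 0·t², so s_0'(2) = 19/2. On the right, s_1'(2) = b, so b = 19/2.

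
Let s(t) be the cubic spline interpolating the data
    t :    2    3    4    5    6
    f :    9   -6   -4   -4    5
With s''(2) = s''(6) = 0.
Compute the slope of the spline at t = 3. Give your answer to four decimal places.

-5.2857

Let σ_i = s''(x_i). Step sizes h_i = 1, 1, 1, 1; slopes of the chords Δ_i = (y_(i+1) - y_i)/h_i = -15, 2, 0, 9.
  1·σ_0 + 4·σ_1 + 1·σ_2 = 6(Δ_1 - Δ_0) = 102
  1·σ_1 + 4·σ_2 + 1·σ_3 = 6(Δ_2 - Δ_1) = -12
  1·σ_2 + 4·σ_3 + 1·σ_4 = 6(Δ_3 - Δ_2) = 54
Natural end conditions: σ_0 = σ_4 = 0.
Forward elimination and back-substitution give σ_0 = 0, σ_1 = 204/7, σ_2 = -102/7, σ_3 = 120/7, σ_4 = 0.
On [3, 4], s'(t) = b_1 + 2c_1·(t - 3) + 3d_1·(t - 3)² with b_1 = Δ_1 - h_1(2σ_1 + σ_2)/6 = -37/7, c_1 = σ_1/2 = 102/7, d_1 = (σ_2 - σ_1)/(6h_1) = -51/7. So s'(3) = -37/7.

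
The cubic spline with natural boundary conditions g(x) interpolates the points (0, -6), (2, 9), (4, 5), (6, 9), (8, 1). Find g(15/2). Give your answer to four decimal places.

3.9668

With M_i denoting the second derivative at x_i, h_i = 2, 2, 2, 2, and Δ_i = (y_(i+1) − y_i)/h_i = 15/2, -2, 2, -4:
  2·M_0 + 8·M_1 + 2·M_2 = 6(Δ_1 - Δ_0) = -57
  2·M_1 + 8·M_2 + 2·M_3 = 6(Δ_2 - Δ_1) = 24
  2·M_2 + 8·M_3 + 2·M_4 = 6(Δ_3 - Δ_2) = -36
Natural end conditions: M_0 = M_4 = 0.
Hence M_0 = 0, M_1 = -141/16, M_2 = 27/4, M_3 = -99/16, M_4 = 0.
On [6, 8], g(x) = 9 + 1/8·(x - 6) - 99/32·(x - 6)² + 33/64·(x - 6)³.
With (x - 6) = 3/2: g(15/2) = 2031/512.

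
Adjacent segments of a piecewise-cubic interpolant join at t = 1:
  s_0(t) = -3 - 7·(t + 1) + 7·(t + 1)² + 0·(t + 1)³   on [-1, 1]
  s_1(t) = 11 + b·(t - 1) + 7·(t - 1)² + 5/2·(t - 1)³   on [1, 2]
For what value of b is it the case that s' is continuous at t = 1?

21

s_0'(t) = -7 + 14·(t + 1) + 0·(t + 1)², so s_0'(1) = 21. On the right, s_1'(1) = b, so b = 21.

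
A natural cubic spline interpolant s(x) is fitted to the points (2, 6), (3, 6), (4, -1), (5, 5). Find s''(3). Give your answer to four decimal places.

-16.4000

Write m_i for s''(x_i). With h_i = 1, 1, 1 and divided differences Δ_i = 0, -7, 6, the continuity of s' gives the tridiagonal system
  1·m_0 + 4·m_1 + 1·m_2 = 6(Δ_1 - Δ_0) = -42
  1·m_1 + 4·m_2 + 1·m_3 = 6(Δ_2 - Δ_1) = 78
Natural end conditions: m_0 = m_3 = 0.
Forward elimination and back-substitution give m_0 = 0, m_1 = -82/5, m_2 = 118/5, m_3 = 0.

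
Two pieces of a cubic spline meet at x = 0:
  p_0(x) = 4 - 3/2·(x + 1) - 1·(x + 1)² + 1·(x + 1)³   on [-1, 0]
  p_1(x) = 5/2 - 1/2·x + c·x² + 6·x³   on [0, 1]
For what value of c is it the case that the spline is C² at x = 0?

p_0''(x) = -2 + 6·(x + 1), so p_0''(0) = 4. On the right, p_1''(0) = 2c, so c = 2.

2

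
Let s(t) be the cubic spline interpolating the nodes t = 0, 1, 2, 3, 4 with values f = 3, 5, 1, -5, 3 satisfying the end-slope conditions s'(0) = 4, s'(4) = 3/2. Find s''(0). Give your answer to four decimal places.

Put m_i = s'' at the i-th knot. Here h = (1, 1, 1, 1) and Δ = (2, -4, -6, 8), so the interior equations h_(i-1)·m_(i-1) + 2(h_(i-1)+h_i)·m_i + h_i·m_(i+1) = 6(Δ_i − Δ_(i-1)) read
  1·m_0 + 4·m_1 + 1·m_2 = 6(Δ_1 - Δ_0) = -36
  1·m_1 + 4·m_2 + 1·m_3 = 6(Δ_2 - Δ_1) = -12
  1·m_2 + 4·m_3 + 1·m_4 = 6(Δ_3 - Δ_2) = 84
Clamped end conditions give two more equations: 2h_0·m_0 + h_0·m_1 = 6(Δ_0 - s'(0)) = -12 and h_3·m_3 + 2h_3·m_4 = 6(s'(4) - Δ_3) = -39.
Solving: m_0 = -173/56, m_1 = -163/28, m_2 = -77/8, m_3 = 905/28, m_4 = -1997/56.

-3.0893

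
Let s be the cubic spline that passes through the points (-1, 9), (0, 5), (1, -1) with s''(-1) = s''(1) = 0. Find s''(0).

Put σ_i = s'' at the i-th knot. Here h = (1, 1) and Δ = (-4, -6), so the interior equations h_(i-1)·σ_(i-1) + 2(h_(i-1)+h_i)·σ_i + h_i·σ_(i+1) = 6(Δ_i − Δ_(i-1)) read
  1·σ_0 + 4·σ_1 + 1·σ_2 = 6(Δ_1 - Δ_0) = -12
Natural end conditions: σ_0 = σ_2 = 0.
Solving the tridiagonal system: σ_0 = 0, σ_1 = -3, σ_2 = 0.

-3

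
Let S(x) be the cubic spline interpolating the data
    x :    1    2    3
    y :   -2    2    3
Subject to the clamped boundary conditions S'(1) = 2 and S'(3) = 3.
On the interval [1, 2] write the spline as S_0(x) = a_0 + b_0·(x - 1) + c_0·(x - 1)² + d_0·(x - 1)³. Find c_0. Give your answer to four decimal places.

5.5000

Let M_i = S''(x_i). Step sizes h_i = 1, 1; slopes of the chords Δ_i = (y_(i+1) - y_i)/h_i = 4, 1.
  1·M_0 + 4·M_1 + 1·M_2 = 6(Δ_1 - Δ_0) = -18
Clamped end conditions give two more equations: 2h_0·M_0 + h_0·M_1 = 6(Δ_0 - S'(1)) = 12 and h_1·M_1 + 2h_1·M_2 = 6(S'(3) - Δ_1) = 12.
Hence M_0 = 11, M_1 = -10, M_2 = 11.
On [1, 2], with S_0(x) = a_0 + b_0·(x - 1) + c_0·(x - 1)² + d_0·(x - 1)³: c_0 = M_0/2 = 11/2, d_0 = (M_1 - M_0)/(6h_0) = -7/2, b_0 = Δ_0 - h_0(2M_0 + M_1)/6 = 2.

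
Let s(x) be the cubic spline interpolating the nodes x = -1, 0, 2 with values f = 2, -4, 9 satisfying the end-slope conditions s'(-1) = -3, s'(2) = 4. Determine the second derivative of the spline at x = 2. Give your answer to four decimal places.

-13.9167

With M_i denoting the second derivative at x_i, h_i = 1, 2, and Δ_i = (y_(i+1) − y_i)/h_i = -6, 13/2:
  1·M_0 + 6·M_1 + 2·M_2 = 6(Δ_1 - Δ_0) = 75
Clamped end conditions give two more equations: 2h_0·M_0 + h_0·M_1 = 6(Δ_0 - s'(-1)) = -18 and h_1·M_1 + 2h_1·M_2 = 6(s'(2) - Δ_1) = -15.
Forward elimination and back-substitution give M_0 = -115/6, M_1 = 61/3, M_2 = -167/12.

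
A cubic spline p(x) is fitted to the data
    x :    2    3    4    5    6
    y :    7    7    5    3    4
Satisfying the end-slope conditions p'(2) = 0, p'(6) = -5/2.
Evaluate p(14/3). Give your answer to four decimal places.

3.2077

Put M_i = p'' at the i-th knot. Here h = (1, 1, 1, 1) and Δ = (0, -2, -2, 1), so the interior equations h_(i-1)·M_(i-1) + 2(h_(i-1)+h_i)·M_i + h_i·M_(i+1) = 6(Δ_i − Δ_(i-1)) read
  1·M_0 + 4·M_1 + 1·M_2 = 6(Δ_1 - Δ_0) = -12
  1·M_1 + 4·M_2 + 1·M_3 = 6(Δ_2 - Δ_1) = 0
  1·M_2 + 4·M_3 + 1·M_4 = 6(Δ_3 - Δ_2) = 18
Clamped end conditions give two more equations: 2h_0·M_0 + h_0·M_1 = 6(Δ_0 - p'(2)) = 0 and h_3·M_3 + 2h_3·M_4 = 6(p'(6) - Δ_3) = -21.
Forward elimination and back-substitution give M_0 = 85/56, M_1 = -85/28, M_2 = -11/8, M_3 = 239/28, M_4 = -827/56.
On [4, 5], p(x) = 5 - 83/28·(x - 4) - 11/16·(x - 4)² + 185/112·(x - 4)³.
With (x - 4) = 2/3: p(14/3) = 2425/756.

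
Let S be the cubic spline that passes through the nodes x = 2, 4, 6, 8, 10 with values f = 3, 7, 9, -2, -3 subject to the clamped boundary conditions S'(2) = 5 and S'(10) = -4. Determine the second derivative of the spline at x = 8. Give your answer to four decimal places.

Put m_i = S'' at the i-th knot. Here h = (2, 2, 2, 2) and Δ = (2, 1, -11/2, -1/2), so the interior equations h_(i-1)·m_(i-1) + 2(h_(i-1)+h_i)·m_i + h_i·m_(i+1) = 6(Δ_i − Δ_(i-1)) read
  2·m_0 + 8·m_1 + 2·m_2 = 6(Δ_1 - Δ_0) = -6
  2·m_1 + 8·m_2 + 2·m_3 = 6(Δ_2 - Δ_1) = -39
  2·m_2 + 8·m_3 + 2·m_4 = 6(Δ_3 - Δ_2) = 30
Clamped end conditions give two more equations: 2h_0·m_0 + h_0·m_1 = 6(Δ_0 - S'(2)) = -18 and h_3·m_3 + 2h_3·m_4 = 6(S'(10) - Δ_3) = -21.
Solving the tridiagonal system: m_0 = -81/14, m_1 = 18/7, m_2 = -15/2, m_3 = 111/14, m_4 = -129/14.

7.9286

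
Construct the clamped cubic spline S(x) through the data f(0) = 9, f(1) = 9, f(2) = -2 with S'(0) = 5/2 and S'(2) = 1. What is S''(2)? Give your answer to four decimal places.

51.7500

Let m_i = S''(x_i). Step sizes h_i = 1, 1; slopes of the chords Δ_i = (y_(i+1) - y_i)/h_i = 0, -11.
  1·m_0 + 4·m_1 + 1·m_2 = 6(Δ_1 - Δ_0) = -66
Clamped end conditions give two more equations: 2h_0·m_0 + h_0·m_1 = 6(Δ_0 - S'(0)) = -15 and h_1·m_1 + 2h_1·m_2 = 6(S'(2) - Δ_1) = 72.
Hence m_0 = 33/4, m_1 = -63/2, m_2 = 207/4.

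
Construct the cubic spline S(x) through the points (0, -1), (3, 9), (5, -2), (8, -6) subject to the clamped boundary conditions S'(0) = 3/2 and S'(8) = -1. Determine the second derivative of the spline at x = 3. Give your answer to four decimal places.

Put m_i = S'' at the i-th knot. Here h = (3, 2, 3) and Δ = (10/3, -11/2, -4/3), so the interior equations h_(i-1)·m_(i-1) + 2(h_(i-1)+h_i)·m_i + h_i·m_(i+1) = 6(Δ_i − Δ_(i-1)) read
  3·m_0 + 10·m_1 + 2·m_2 = 6(Δ_1 - Δ_0) = -53
  2·m_1 + 10·m_2 + 3·m_3 = 6(Δ_2 - Δ_1) = 25
Clamped end conditions give two more equations: 2h_0·m_0 + h_0·m_1 = 6(Δ_0 - S'(0)) = 11 and h_2·m_2 + 2h_2·m_3 = 6(S'(8) - Δ_2) = 2.
Hence m_0 = 1591/273, m_1 = -727/91, m_2 = 428/91, m_3 = -551/273.

-7.9890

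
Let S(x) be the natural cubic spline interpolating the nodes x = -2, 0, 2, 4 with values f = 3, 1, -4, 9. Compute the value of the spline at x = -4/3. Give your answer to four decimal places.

With σ_i denoting the second derivative at x_i, h_i = 2, 2, 2, and Δ_i = (y_(i+1) − y_i)/h_i = -1, -5/2, 13/2:
  2·σ_0 + 8·σ_1 + 2·σ_2 = 6(Δ_1 - Δ_0) = -9
  2·σ_1 + 8·σ_2 + 2·σ_3 = 6(Δ_2 - Δ_1) = 54
Natural end conditions: σ_0 = σ_3 = 0.
Forward elimination and back-substitution give σ_0 = 0, σ_1 = -3, σ_2 = 15/2, σ_3 = 0.
On [-2, 0], S(x) = 3 + 0·(x + 2) + 0·(x + 2)² - 1/4·(x + 2)³.
With (x + 2) = 2/3: S(-4/3) = 79/27.

2.9259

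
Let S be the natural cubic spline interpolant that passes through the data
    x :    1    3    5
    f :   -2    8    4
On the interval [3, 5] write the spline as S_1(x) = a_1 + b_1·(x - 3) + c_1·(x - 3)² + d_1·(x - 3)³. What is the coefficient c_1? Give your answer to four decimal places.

With M_i denoting the second derivative at x_i, h_i = 2, 2, and Δ_i = (y_(i+1) − y_i)/h_i = 5, -2:
  2·M_0 + 8·M_1 + 2·M_2 = 6(Δ_1 - Δ_0) = -42
Natural end conditions: M_0 = M_2 = 0.
Solving the tridiagonal system: M_0 = 0, M_1 = -21/4, M_2 = 0.
On [3, 5], with S_1(x) = a_1 + b_1·(x - 3) + c_1·(x - 3)² + d_1·(x - 3)³: c_1 = M_1/2 = -21/8, d_1 = (M_2 - M_1)/(6h_1) = 7/16, b_1 = Δ_1 - h_1(2M_1 + M_2)/6 = 3/2.

-2.6250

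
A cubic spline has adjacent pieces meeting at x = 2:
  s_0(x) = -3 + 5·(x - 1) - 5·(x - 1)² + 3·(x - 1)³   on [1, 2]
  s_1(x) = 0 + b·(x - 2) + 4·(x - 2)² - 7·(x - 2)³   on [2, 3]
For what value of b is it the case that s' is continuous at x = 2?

4

s_0'(x) = 5 - 10·(x - 1) + 9·(x - 1)², so s_0'(2) = 4. On the right, s_1'(2) = b, so b = 4.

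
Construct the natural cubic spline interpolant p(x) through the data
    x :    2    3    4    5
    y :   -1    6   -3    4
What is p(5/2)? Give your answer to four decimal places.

Put m_i = p'' at the i-th knot. Here h = (1, 1, 1) and Δ = (7, -9, 7), so the interior equations h_(i-1)·m_(i-1) + 2(h_(i-1)+h_i)·m_i + h_i·m_(i+1) = 6(Δ_i − Δ_(i-1)) read
  1·m_0 + 4·m_1 + 1·m_2 = 6(Δ_1 - Δ_0) = -96
  1·m_1 + 4·m_2 + 1·m_3 = 6(Δ_2 - Δ_1) = 96
Natural end conditions: m_0 = m_3 = 0.
Forward elimination and back-substitution give m_0 = 0, m_1 = -32, m_2 = 32, m_3 = 0.
On [2, 3], p(x) = -1 + 37/3·(x - 2) + 0·(x - 2)² - 16/3·(x - 2)³.
With (x - 2) = 1/2: p(5/2) = 9/2.

4.5000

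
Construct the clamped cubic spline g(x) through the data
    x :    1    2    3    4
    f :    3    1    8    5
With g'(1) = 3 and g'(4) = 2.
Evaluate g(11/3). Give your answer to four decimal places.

5.6198

Write m_i for g''(x_i). With h_i = 1, 1, 1 and divided differences Δ_i = -2, 7, -3, the continuity of g' gives the tridiagonal system
  1·m_0 + 4·m_1 + 1·m_2 = 6(Δ_1 - Δ_0) = 54
  1·m_1 + 4·m_2 + 1·m_3 = 6(Δ_2 - Δ_1) = -60
Clamped end conditions give two more equations: 2h_0·m_0 + h_0·m_1 = 6(Δ_0 - g'(1)) = -30 and h_2·m_2 + 2h_2·m_3 = 6(g'(4) - Δ_2) = 30.
Forward elimination and back-substitution give m_0 = -436/15, m_1 = 422/15, m_2 = -442/15, m_3 = 446/15.
On [3, 4], g(x) = 8 + 28/15·(x - 3) - 221/15·(x - 3)² + 148/15·(x - 3)³.
With (x - 3) = 2/3: g(11/3) = 2276/405.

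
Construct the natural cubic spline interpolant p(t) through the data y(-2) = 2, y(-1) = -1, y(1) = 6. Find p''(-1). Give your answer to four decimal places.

6.5000

Put σ_i = p'' at the i-th knot. Here h = (1, 2) and Δ = (-3, 7/2), so the interior equations h_(i-1)·σ_(i-1) + 2(h_(i-1)+h_i)·σ_i + h_i·σ_(i+1) = 6(Δ_i − Δ_(i-1)) read
  1·σ_0 + 6·σ_1 + 2·σ_2 = 6(Δ_1 - Δ_0) = 39
Natural end conditions: σ_0 = σ_2 = 0.
Solving the tridiagonal system: σ_0 = 0, σ_1 = 13/2, σ_2 = 0.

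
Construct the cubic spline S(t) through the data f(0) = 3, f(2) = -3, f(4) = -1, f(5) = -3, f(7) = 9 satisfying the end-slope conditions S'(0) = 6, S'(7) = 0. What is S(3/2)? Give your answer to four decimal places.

-0.7669

With M_i denoting the second derivative at x_i, h_i = 2, 2, 1, 2, and Δ_i = (y_(i+1) − y_i)/h_i = -3, 1, -2, 6:
  2·M_0 + 8·M_1 + 2·M_2 = 6(Δ_1 - Δ_0) = 24
  2·M_1 + 6·M_2 + 1·M_3 = 6(Δ_2 - Δ_1) = -18
  1·M_2 + 6·M_3 + 2·M_4 = 6(Δ_3 - Δ_2) = 48
Clamped end conditions give two more equations: 2h_0·M_0 + h_0·M_1 = 6(Δ_0 - S'(0)) = -54 and h_3·M_3 + 2h_3·M_4 = 6(S'(7) - Δ_3) = -36.
Solving the tridiagonal system: M_0 = -1122/61, M_1 = 597/61, M_2 = -534/61, M_3 = 912/61, M_4 = -1005/61.
On [0, 2], S(t) = 3 + 6·t - 561/61·t² + 573/244·t³.
With t = 3/2: S(3/2) = -1497/1952.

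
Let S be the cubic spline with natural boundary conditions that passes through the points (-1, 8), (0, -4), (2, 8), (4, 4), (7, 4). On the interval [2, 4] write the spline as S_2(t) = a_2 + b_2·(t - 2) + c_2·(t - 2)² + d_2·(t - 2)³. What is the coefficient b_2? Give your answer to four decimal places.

Write m_i for S''(x_i). With h_i = 1, 2, 2, 3 and divided differences Δ_i = -12, 6, -2, 0, the continuity of S' gives the tridiagonal system
  1·m_0 + 6·m_1 + 2·m_2 = 6(Δ_1 - Δ_0) = 108
  2·m_1 + 8·m_2 + 2·m_3 = 6(Δ_2 - Δ_1) = -48
  2·m_2 + 10·m_3 + 3·m_4 = 6(Δ_3 - Δ_2) = 12
Natural end conditions: m_0 = m_4 = 0.
Forward elimination and back-substitution give m_0 = 0, m_1 = 288/13, m_2 = -162/13, m_3 = 48/13, m_4 = 0.
On [2, 4], with S_2(t) = a_2 + b_2·(t - 2) + c_2·(t - 2)² + d_2·(t - 2)³: c_2 = m_2/2 = -81/13, d_2 = (m_3 - m_2)/(6h_2) = 35/26, b_2 = Δ_2 - h_2(2m_2 + m_3)/6 = 66/13.

5.0769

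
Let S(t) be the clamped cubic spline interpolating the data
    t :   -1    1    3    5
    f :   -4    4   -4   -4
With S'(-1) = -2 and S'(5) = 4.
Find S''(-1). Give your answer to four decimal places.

With M_i denoting the second derivative at x_i, h_i = 2, 2, 2, and Δ_i = (y_(i+1) − y_i)/h_i = 4, -4, 0:
  2·M_0 + 8·M_1 + 2·M_2 = 6(Δ_1 - Δ_0) = -48
  2·M_1 + 8·M_2 + 2·M_3 = 6(Δ_2 - Δ_1) = 24
Clamped end conditions give two more equations: 2h_0·M_0 + h_0·M_1 = 6(Δ_0 - S'(-1)) = 36 and h_2·M_2 + 2h_2·M_3 = 6(S'(5) - Δ_2) = 24.
Forward elimination and back-substitution give M_0 = 72/5, M_1 = -54/5, M_2 = 24/5, M_3 = 18/5.

14.4000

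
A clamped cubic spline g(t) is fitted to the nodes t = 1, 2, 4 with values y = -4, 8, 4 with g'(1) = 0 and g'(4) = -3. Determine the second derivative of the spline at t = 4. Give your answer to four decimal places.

11.5000

With M_i denoting the second derivative at x_i, h_i = 1, 2, and Δ_i = (y_(i+1) − y_i)/h_i = 12, -2:
  1·M_0 + 6·M_1 + 2·M_2 = 6(Δ_1 - Δ_0) = -84
Clamped end conditions give two more equations: 2h_0·M_0 + h_0·M_1 = 6(Δ_0 - g'(1)) = 72 and h_1·M_1 + 2h_1·M_2 = 6(g'(4) - Δ_1) = -6.
Solving the tridiagonal system: M_0 = 49, M_1 = -26, M_2 = 23/2.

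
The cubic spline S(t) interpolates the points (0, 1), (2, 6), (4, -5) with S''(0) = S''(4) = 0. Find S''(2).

Write m_i for S''(x_i). With h_i = 2, 2 and divided differences Δ_i = 5/2, -11/2, the continuity of S' gives the tridiagonal system
  2·m_0 + 8·m_1 + 2·m_2 = 6(Δ_1 - Δ_0) = -48
Natural end conditions: m_0 = m_2 = 0.
Forward elimination and back-substitution give m_0 = 0, m_1 = -6, m_2 = 0.

-6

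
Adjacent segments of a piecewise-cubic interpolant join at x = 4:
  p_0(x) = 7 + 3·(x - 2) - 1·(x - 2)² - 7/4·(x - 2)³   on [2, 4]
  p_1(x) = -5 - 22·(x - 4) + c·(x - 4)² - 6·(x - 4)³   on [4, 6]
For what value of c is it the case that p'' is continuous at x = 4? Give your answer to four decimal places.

-11.5000

p_0''(x) = -2 - 21/2·(x - 2), so p_0''(4) = -23. On the right, p_1''(4) = 2c, so c = -23/2.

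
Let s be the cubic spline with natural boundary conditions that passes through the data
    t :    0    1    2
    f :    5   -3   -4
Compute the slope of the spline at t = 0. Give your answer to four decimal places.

With M_i denoting the second derivative at x_i, h_i = 1, 1, and Δ_i = (y_(i+1) − y_i)/h_i = -8, -1:
  1·M_0 + 4·M_1 + 1·M_2 = 6(Δ_1 - Δ_0) = 42
Natural end conditions: M_0 = M_2 = 0.
Forward elimination and back-substitution give M_0 = 0, M_1 = 21/2, M_2 = 0.
On [0, 1], s'(t) = b_0 + 2c_0·t + 3d_0·t² with b_0 = Δ_0 - h_0(2M_0 + M_1)/6 = -39/4, c_0 = M_0/2 = 0, d_0 = (M_1 - M_0)/(6h_0) = 7/4. So s'(0) = -39/4.

-9.7500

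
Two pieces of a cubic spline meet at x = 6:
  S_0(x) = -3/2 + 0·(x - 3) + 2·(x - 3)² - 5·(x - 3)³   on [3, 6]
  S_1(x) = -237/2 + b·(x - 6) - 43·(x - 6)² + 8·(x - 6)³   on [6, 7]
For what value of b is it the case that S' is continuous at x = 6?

-123

S_0'(x) = 0 + 4·(x - 3) - 15·(x - 3)², so S_0'(6) = -123. On the right, S_1'(6) = b, so b = -123.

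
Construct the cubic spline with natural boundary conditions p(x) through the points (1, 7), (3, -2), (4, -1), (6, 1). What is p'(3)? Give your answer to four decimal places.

With M_i denoting the second derivative at x_i, h_i = 2, 1, 2, and Δ_i = (y_(i+1) − y_i)/h_i = -9/2, 1, 1:
  2·M_0 + 6·M_1 + 1·M_2 = 6(Δ_1 - Δ_0) = 33
  1·M_1 + 6·M_2 + 2·M_3 = 6(Δ_2 - Δ_1) = 0
Natural end conditions: M_0 = M_3 = 0.
Solving: M_0 = 0, M_1 = 198/35, M_2 = -33/35, M_3 = 0.
On [3, 4], p'(x) = b_1 + 2c_1·(x - 3) + 3d_1·(x - 3)² with b_1 = Δ_1 - h_1(2M_1 + M_2)/6 = -51/70, c_1 = M_1/2 = 99/35, d_1 = (M_2 - M_1)/(6h_1) = -11/10. So p'(3) = -51/70.

-0.7286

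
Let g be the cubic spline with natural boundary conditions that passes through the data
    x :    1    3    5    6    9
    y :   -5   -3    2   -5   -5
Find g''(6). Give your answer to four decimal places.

Let M_i = g''(x_i). Step sizes h_i = 2, 2, 1, 3; slopes of the chords Δ_i = (y_(i+1) - y_i)/h_i = 1, 5/2, -7, 0.
  2·M_0 + 8·M_1 + 2·M_2 = 6(Δ_1 - Δ_0) = 9
  2·M_1 + 6·M_2 + 1·M_3 = 6(Δ_2 - Δ_1) = -57
  1·M_2 + 8·M_3 + 3·M_4 = 6(Δ_3 - Δ_2) = 42
Natural end conditions: M_0 = M_4 = 0.
Hence M_0 = 0, M_1 = 33/8, M_2 = -12, M_3 = 27/4, M_4 = 0.

6.7500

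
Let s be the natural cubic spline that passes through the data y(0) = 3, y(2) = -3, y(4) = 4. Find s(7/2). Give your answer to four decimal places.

Write M_i for s''(x_i). With h_i = 2, 2 and divided differences Δ_i = -3, 7/2, the continuity of s' gives the tridiagonal system
  2·M_0 + 8·M_1 + 2·M_2 = 6(Δ_1 - Δ_0) = 39
Natural end conditions: M_0 = M_2 = 0.
Hence M_0 = 0, M_1 = 39/8, M_2 = 0.
On [2, 4], s(x) = -3 + 1/4·(x - 2) + 39/16·(x - 2)² - 13/32·(x - 2)³.
With (x - 2) = 3/2: s(7/2) = 381/256.

1.4883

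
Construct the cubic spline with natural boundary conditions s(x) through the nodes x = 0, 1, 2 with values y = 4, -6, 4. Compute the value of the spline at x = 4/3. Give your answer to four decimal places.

-4.5185

Let M_i = s''(x_i). Step sizes h_i = 1, 1; slopes of the chords Δ_i = (y_(i+1) - y_i)/h_i = -10, 10.
  1·M_0 + 4·M_1 + 1·M_2 = 6(Δ_1 - Δ_0) = 120
Natural end conditions: M_0 = M_2 = 0.
Hence M_0 = 0, M_1 = 30, M_2 = 0.
On [1, 2], s(x) = -6 + 0·(x - 1) + 15·(x - 1)² - 5·(x - 1)³.
With (x - 1) = 1/3: s(4/3) = -122/27.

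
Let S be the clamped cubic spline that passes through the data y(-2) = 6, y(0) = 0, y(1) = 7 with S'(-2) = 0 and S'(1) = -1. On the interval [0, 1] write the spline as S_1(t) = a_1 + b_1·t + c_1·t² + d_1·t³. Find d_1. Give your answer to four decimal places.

Let σ_i = S''(x_i). Step sizes h_i = 2, 1; slopes of the chords Δ_i = (y_(i+1) - y_i)/h_i = -3, 7.
  2·σ_0 + 6·σ_1 + 1·σ_2 = 6(Δ_1 - Δ_0) = 60
Clamped end conditions give two more equations: 2h_0·σ_0 + h_0·σ_1 = 6(Δ_0 - S'(-2)) = -18 and h_1·σ_1 + 2h_1·σ_2 = 6(S'(1) - Δ_1) = -48.
Solving: σ_0 = -89/6, σ_1 = 62/3, σ_2 = -103/3.
On [0, 1], with S_1(t) = a_1 + b_1·t + c_1·t² + d_1·t³: c_1 = σ_1/2 = 31/3, d_1 = (σ_2 - σ_1)/(6h_1) = -55/6, b_1 = Δ_1 - h_1(2σ_1 + σ_2)/6 = 35/6.

-9.1667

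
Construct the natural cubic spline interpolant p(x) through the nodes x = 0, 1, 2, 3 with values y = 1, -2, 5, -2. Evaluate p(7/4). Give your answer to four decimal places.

3.8500

Put σ_i = p'' at the i-th knot. Here h = (1, 1, 1) and Δ = (-3, 7, -7), so the interior equations h_(i-1)·σ_(i-1) + 2(h_(i-1)+h_i)·σ_i + h_i·σ_(i+1) = 6(Δ_i − Δ_(i-1)) read
  1·σ_0 + 4·σ_1 + 1·σ_2 = 6(Δ_1 - Δ_0) = 60
  1·σ_1 + 4·σ_2 + 1·σ_3 = 6(Δ_2 - Δ_1) = -84
Natural end conditions: σ_0 = σ_3 = 0.
Solving: σ_0 = 0, σ_1 = 108/5, σ_2 = -132/5, σ_3 = 0.
On [1, 2], p(x) = -2 + 21/5·(x - 1) + 54/5·(x - 1)² - 8·(x - 1)³.
With (x - 1) = 3/4: p(7/4) = 77/20.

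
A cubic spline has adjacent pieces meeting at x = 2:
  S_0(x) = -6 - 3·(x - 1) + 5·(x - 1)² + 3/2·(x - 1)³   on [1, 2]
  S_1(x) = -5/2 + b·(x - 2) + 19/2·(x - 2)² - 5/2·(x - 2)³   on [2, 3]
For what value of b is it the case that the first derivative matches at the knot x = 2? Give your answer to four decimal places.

11.5000

S_0'(x) = -3 + 10·(x - 1) + 9/2·(x - 1)², so S_0'(2) = 23/2. On the right, S_1'(2) = b, so b = 23/2.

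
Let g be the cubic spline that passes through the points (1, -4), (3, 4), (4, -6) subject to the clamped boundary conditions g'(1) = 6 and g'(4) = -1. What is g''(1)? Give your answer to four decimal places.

Put M_i = g'' at the i-th knot. Here h = (2, 1) and Δ = (4, -10), so the interior equations h_(i-1)·M_(i-1) + 2(h_(i-1)+h_i)·M_i + h_i·M_(i+1) = 6(Δ_i − Δ_(i-1)) read
  2·M_0 + 6·M_1 + 1·M_2 = 6(Δ_1 - Δ_0) = -84
Clamped end conditions give two more equations: 2h_0·M_0 + h_0·M_1 = 6(Δ_0 - g'(1)) = -12 and h_1·M_1 + 2h_1·M_2 = 6(g'(4) - Δ_1) = 54.
Solving the tridiagonal system: M_0 = 26/3, M_1 = -70/3, M_2 = 116/3.

8.6667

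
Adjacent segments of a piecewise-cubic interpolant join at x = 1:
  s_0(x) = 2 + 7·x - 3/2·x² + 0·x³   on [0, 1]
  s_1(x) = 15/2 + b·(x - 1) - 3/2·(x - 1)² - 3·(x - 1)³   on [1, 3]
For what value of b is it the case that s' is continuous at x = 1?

4

s_0'(x) = 7 - 3·x + 0·x², so s_0'(1) = 4. On the right, s_1'(1) = b, so b = 4.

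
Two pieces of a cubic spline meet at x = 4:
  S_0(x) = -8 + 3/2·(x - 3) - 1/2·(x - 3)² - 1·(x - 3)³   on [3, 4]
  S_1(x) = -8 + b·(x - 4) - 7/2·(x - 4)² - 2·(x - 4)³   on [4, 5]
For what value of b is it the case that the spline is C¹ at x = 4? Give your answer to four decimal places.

S_0'(x) = 3/2 - 1·(x - 3) - 3·(x - 3)², so S_0'(4) = -5/2. On the right, S_1'(4) = b, so b = -5/2.

-2.5000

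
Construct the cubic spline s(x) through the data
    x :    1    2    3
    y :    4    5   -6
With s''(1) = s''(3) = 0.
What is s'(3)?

-14

Put m_i = s'' at the i-th knot. Here h = (1, 1) and Δ = (1, -11), so the interior equations h_(i-1)·m_(i-1) + 2(h_(i-1)+h_i)·m_i + h_i·m_(i+1) = 6(Δ_i − Δ_(i-1)) read
  1·m_0 + 4·m_1 + 1·m_2 = 6(Δ_1 - Δ_0) = -72
Natural end conditions: m_0 = m_2 = 0.
Solving the tridiagonal system: m_0 = 0, m_1 = -18, m_2 = 0.
On [2, 3], s'(x) = b_1 + 2c_1·(x - 2) + 3d_1·(x - 2)² with b_1 = Δ_1 - h_1(2m_1 + m_2)/6 = -5, c_1 = m_1/2 = -9, d_1 = (m_2 - m_1)/(6h_1) = 3. So s'(3) = -14.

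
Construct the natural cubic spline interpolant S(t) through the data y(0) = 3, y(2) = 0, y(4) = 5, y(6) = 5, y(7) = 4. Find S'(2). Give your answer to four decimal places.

0.9634

With σ_i denoting the second derivative at x_i, h_i = 2, 2, 2, 1, and Δ_i = (y_(i+1) − y_i)/h_i = -3/2, 5/2, 0, -1:
  2·σ_0 + 8·σ_1 + 2·σ_2 = 6(Δ_1 - Δ_0) = 24
  2·σ_1 + 8·σ_2 + 2·σ_3 = 6(Δ_2 - Δ_1) = -15
  2·σ_2 + 6·σ_3 + 1·σ_4 = 6(Δ_3 - Δ_2) = -6
Natural end conditions: σ_0 = σ_4 = 0.
Solving: σ_0 = 0, σ_1 = 303/82, σ_2 = -114/41, σ_3 = -3/41, σ_4 = 0.
On [2, 4], S'(t) = b_1 + 2c_1·(t - 2) + 3d_1·(t - 2)² with b_1 = Δ_1 - h_1(2σ_1 + σ_2)/6 = 79/82, c_1 = σ_1/2 = 303/164, d_1 = (σ_2 - σ_1)/(6h_1) = -177/328. So S'(2) = 79/82.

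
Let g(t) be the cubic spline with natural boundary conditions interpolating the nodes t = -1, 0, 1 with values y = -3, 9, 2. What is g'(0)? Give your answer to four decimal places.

Let m_i = g''(x_i). Step sizes h_i = 1, 1; slopes of the chords Δ_i = (y_(i+1) - y_i)/h_i = 12, -7.
  1·m_0 + 4·m_1 + 1·m_2 = 6(Δ_1 - Δ_0) = -114
Natural end conditions: m_0 = m_2 = 0.
Solving: m_0 = 0, m_1 = -57/2, m_2 = 0.
On [0, 1], g'(t) = b_1 + 2c_1·t + 3d_1·t² with b_1 = Δ_1 - h_1(2m_1 + m_2)/6 = 5/2, c_1 = m_1/2 = -57/4, d_1 = (m_2 - m_1)/(6h_1) = 19/4. So g'(0) = 5/2.

2.5000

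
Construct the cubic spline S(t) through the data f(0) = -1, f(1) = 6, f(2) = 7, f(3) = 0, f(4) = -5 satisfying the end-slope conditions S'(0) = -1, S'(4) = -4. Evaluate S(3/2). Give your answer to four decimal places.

Let M_i = S''(x_i). Step sizes h_i = 1, 1, 1, 1; slopes of the chords Δ_i = (y_(i+1) - y_i)/h_i = 7, 1, -7, -5.
  1·M_0 + 4·M_1 + 1·M_2 = 6(Δ_1 - Δ_0) = -36
  1·M_1 + 4·M_2 + 1·M_3 = 6(Δ_2 - Δ_1) = -48
  1·M_2 + 4·M_3 + 1·M_4 = 6(Δ_3 - Δ_2) = 12
Clamped end conditions give two more equations: 2h_0·M_0 + h_0·M_1 = 6(Δ_0 - S'(0)) = 48 and h_3·M_3 + 2h_3·M_4 = 6(S'(4) - Δ_3) = 6.
Solving the tridiagonal system: M_0 = 873/28, M_1 = -201/14, M_2 = -39/4, M_3 = 75/14, M_4 = 9/28.
On [1, 2], S(t) = 6 + 415/56·(t - 1) - 201/28·(t - 1)² + 43/56·(t - 1)³.
With (t - 1) = 1/2: S(3/2) = 3587/448.

8.0067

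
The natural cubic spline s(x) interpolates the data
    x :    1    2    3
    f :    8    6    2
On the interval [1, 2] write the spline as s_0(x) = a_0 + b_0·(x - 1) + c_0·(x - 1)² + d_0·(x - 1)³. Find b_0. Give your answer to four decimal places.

-1.5000

Put m_i = s'' at the i-th knot. Here h = (1, 1) and Δ = (-2, -4), so the interior equations h_(i-1)·m_(i-1) + 2(h_(i-1)+h_i)·m_i + h_i·m_(i+1) = 6(Δ_i − Δ_(i-1)) read
  1·m_0 + 4·m_1 + 1·m_2 = 6(Δ_1 - Δ_0) = -12
Natural end conditions: m_0 = m_2 = 0.
Solving the tridiagonal system: m_0 = 0, m_1 = -3, m_2 = 0.
On [1, 2], with s_0(x) = a_0 + b_0·(x - 1) + c_0·(x - 1)² + d_0·(x - 1)³: c_0 = m_0/2 = 0, d_0 = (m_1 - m_0)/(6h_0) = -1/2, b_0 = Δ_0 - h_0(2m_0 + m_1)/6 = -3/2.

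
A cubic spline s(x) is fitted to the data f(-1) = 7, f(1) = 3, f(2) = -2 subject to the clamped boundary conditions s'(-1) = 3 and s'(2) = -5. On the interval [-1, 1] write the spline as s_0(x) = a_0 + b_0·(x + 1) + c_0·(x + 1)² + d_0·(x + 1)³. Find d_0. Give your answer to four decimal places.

Let m_i = s''(x_i). Step sizes h_i = 2, 1; slopes of the chords Δ_i = (y_(i+1) - y_i)/h_i = -2, -5.
  2·m_0 + 6·m_1 + 1·m_2 = 6(Δ_1 - Δ_0) = -18
Clamped end conditions give two more equations: 2h_0·m_0 + h_0·m_1 = 6(Δ_0 - s'(-1)) = -30 and h_1·m_1 + 2h_1·m_2 = 6(s'(2) - Δ_1) = 0.
Hence m_0 = -43/6, m_1 = -2/3, m_2 = 1/3.
On [-1, 1], with s_0(x) = a_0 + b_0·(x + 1) + c_0·(x + 1)² + d_0·(x + 1)³: c_0 = m_0/2 = -43/12, d_0 = (m_1 - m_0)/(6h_0) = 13/24, b_0 = Δ_0 - h_0(2m_0 + m_1)/6 = 3.

0.5417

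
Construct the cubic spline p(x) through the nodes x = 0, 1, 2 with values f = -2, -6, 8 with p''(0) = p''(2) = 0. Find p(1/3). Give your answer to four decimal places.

-4.6667

Let M_i = p''(x_i). Step sizes h_i = 1, 1; slopes of the chords Δ_i = (y_(i+1) - y_i)/h_i = -4, 14.
  1·M_0 + 4·M_1 + 1·M_2 = 6(Δ_1 - Δ_0) = 108
Natural end conditions: M_0 = M_2 = 0.
Hence M_0 = 0, M_1 = 27, M_2 = 0.
On [0, 1], p(x) = -2 - 17/2·x + 0·x² + 9/2·x³.
With x = 1/3: p(1/3) = -14/3.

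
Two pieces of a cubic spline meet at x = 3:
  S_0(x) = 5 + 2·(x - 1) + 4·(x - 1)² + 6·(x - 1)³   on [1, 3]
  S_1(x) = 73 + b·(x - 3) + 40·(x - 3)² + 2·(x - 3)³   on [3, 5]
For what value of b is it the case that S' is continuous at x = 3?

S_0'(x) = 2 + 8·(x - 1) + 18·(x - 1)², so S_0'(3) = 90. On the right, S_1'(3) = b, so b = 90.

90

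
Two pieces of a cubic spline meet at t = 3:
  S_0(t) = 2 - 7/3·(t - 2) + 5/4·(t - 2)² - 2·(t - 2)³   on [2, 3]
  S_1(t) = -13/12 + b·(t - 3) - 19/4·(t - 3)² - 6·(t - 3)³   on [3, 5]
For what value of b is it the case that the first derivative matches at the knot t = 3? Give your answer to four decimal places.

-5.8333

S_0'(t) = -7/3 + 5/2·(t - 2) - 6·(t - 2)², so S_0'(3) = -35/6. On the right, S_1'(3) = b, so b = -35/6.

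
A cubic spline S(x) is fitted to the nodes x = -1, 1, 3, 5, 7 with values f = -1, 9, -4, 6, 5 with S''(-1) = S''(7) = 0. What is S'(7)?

Let M_i = S''(x_i). Step sizes h_i = 2, 2, 2, 2; slopes of the chords Δ_i = (y_(i+1) - y_i)/h_i = 5, -13/2, 5, -1/2.
  2·M_0 + 8·M_1 + 2·M_2 = 6(Δ_1 - Δ_0) = -69
  2·M_1 + 8·M_2 + 2·M_3 = 6(Δ_2 - Δ_1) = 69
  2·M_2 + 8·M_3 + 2·M_4 = 6(Δ_3 - Δ_2) = -33
Natural end conditions: M_0 = M_4 = 0.
Hence M_0 = 0, M_1 = -12, M_2 = 27/2, M_3 = -15/2, M_4 = 0.
On [5, 7], S'(x) = b_3 + 2c_3·(x - 5) + 3d_3·(x - 5)² with b_3 = Δ_3 - h_3(2M_3 + M_4)/6 = 9/2, c_3 = M_3/2 = -15/4, d_3 = (M_4 - M_3)/(6h_3) = 5/8. So S'(7) = -3.

-3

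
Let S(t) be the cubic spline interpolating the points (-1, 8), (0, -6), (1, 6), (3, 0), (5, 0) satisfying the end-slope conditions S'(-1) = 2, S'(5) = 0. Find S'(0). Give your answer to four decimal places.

-5.2976

Let σ_i = S''(x_i). Step sizes h_i = 1, 1, 2, 2; slopes of the chords Δ_i = (y_(i+1) - y_i)/h_i = -14, 12, -3, 0.
  1·σ_0 + 4·σ_1 + 1·σ_2 = 6(Δ_1 - Δ_0) = 156
  1·σ_1 + 6·σ_2 + 2·σ_3 = 6(Δ_2 - Δ_1) = -90
  2·σ_2 + 8·σ_3 + 2·σ_4 = 6(Δ_3 - Δ_2) = 18
Clamped end conditions give two more equations: 2h_0·σ_0 + h_0·σ_1 = 6(Δ_0 - S'(-1)) = -96 and h_3·σ_3 + 2h_3·σ_4 = 6(S'(5) - Δ_3) = 0.
Hence σ_0 = -3419/42, σ_1 = 1403/21, σ_2 = -179/6, σ_3 = 233/21, σ_4 = -233/42.
On [0, 1], S'(t) = b_1 + 2c_1·t + 3d_1·t² with b_1 = Δ_1 - h_1(2σ_1 + σ_2)/6 = -445/84, c_1 = σ_1/2 = 1403/42, d_1 = (σ_2 - σ_1)/(6h_1) = -451/28. So S'(0) = -445/84.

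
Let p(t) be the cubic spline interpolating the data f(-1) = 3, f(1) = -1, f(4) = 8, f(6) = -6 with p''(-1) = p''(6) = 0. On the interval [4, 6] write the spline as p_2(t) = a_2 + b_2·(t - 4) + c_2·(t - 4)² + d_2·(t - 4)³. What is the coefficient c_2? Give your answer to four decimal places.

Write σ_i for p''(x_i). With h_i = 2, 3, 2 and divided differences Δ_i = -2, 3, -7, the continuity of p' gives the tridiagonal system
  2·σ_0 + 10·σ_1 + 3·σ_2 = 6(Δ_1 - Δ_0) = 30
  3·σ_1 + 10·σ_2 + 2·σ_3 = 6(Δ_2 - Δ_1) = -60
Natural end conditions: σ_0 = σ_3 = 0.
Solving the tridiagonal system: σ_0 = 0, σ_1 = 480/91, σ_2 = -690/91, σ_3 = 0.
On [4, 6], with p_2(t) = a_2 + b_2·(t - 4) + c_2·(t - 4)² + d_2·(t - 4)³: c_2 = σ_2/2 = -345/91, d_2 = (σ_3 - σ_2)/(6h_2) = 115/182, b_2 = Δ_2 - h_2(2σ_2 + σ_3)/6 = -177/91.

-3.7912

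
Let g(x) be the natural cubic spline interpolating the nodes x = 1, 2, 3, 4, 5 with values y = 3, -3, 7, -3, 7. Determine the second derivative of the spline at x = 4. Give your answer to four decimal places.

Put M_i = g'' at the i-th knot. Here h = (1, 1, 1, 1) and Δ = (-6, 10, -10, 10), so the interior equations h_(i-1)·M_(i-1) + 2(h_(i-1)+h_i)·M_i + h_i·M_(i+1) = 6(Δ_i − Δ_(i-1)) read
  1·M_0 + 4·M_1 + 1·M_2 = 6(Δ_1 - Δ_0) = 96
  1·M_1 + 4·M_2 + 1·M_3 = 6(Δ_2 - Δ_1) = -120
  1·M_2 + 4·M_3 + 1·M_4 = 6(Δ_3 - Δ_2) = 120
Natural end conditions: M_0 = M_4 = 0.
Solving: M_0 = 0, M_1 = 255/7, M_2 = -348/7, M_3 = 297/7, M_4 = 0.

42.4286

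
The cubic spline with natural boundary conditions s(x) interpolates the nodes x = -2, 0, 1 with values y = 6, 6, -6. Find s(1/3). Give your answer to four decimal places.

With m_i denoting the second derivative at x_i, h_i = 2, 1, and Δ_i = (y_(i+1) − y_i)/h_i = 0, -12:
  2·m_0 + 6·m_1 + 1·m_2 = 6(Δ_1 - Δ_0) = -72
Natural end conditions: m_0 = m_2 = 0.
Forward elimination and back-substitution give m_0 = 0, m_1 = -12, m_2 = 0.
On [0, 1], s(x) = 6 - 8·x - 6·x² + 2·x³.
With x = 1/3: s(1/3) = 74/27.

2.7407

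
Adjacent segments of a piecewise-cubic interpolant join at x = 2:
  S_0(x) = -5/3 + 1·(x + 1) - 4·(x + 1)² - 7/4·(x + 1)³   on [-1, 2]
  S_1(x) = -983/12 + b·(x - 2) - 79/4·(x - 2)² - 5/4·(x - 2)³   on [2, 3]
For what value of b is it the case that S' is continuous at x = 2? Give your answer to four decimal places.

-70.2500

S_0'(x) = 1 - 8·(x + 1) - 21/4·(x + 1)², so S_0'(2) = -281/4. On the right, S_1'(2) = b, so b = -281/4.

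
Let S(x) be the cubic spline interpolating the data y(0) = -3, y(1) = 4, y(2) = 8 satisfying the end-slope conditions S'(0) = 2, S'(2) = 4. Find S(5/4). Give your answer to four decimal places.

With m_i denoting the second derivative at x_i, h_i = 1, 1, and Δ_i = (y_(i+1) − y_i)/h_i = 7, 4:
  1·m_0 + 4·m_1 + 1·m_2 = 6(Δ_1 - Δ_0) = -18
Clamped end conditions give two more equations: 2h_0·m_0 + h_0·m_1 = 6(Δ_0 - S'(0)) = 30 and h_1·m_1 + 2h_1·m_2 = 6(S'(2) - Δ_1) = 0.
Solving the tridiagonal system: m_0 = 41/2, m_1 = -11, m_2 = 11/2.
On [1, 2], S(x) = 4 + 27/4·(x - 1) - 11/2·(x - 1)² + 11/4·(x - 1)³.
With (x - 1) = 1/4: S(5/4) = 1379/256.

5.3867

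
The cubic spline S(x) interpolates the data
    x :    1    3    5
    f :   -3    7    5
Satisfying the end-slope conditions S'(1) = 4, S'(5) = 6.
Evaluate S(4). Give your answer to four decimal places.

Put M_i = S'' at the i-th knot. Here h = (2, 2) and Δ = (5, -1), so the interior equations h_(i-1)·M_(i-1) + 2(h_(i-1)+h_i)·M_i + h_i·M_(i+1) = 6(Δ_i − Δ_(i-1)) read
  2·M_0 + 8·M_1 + 2·M_2 = 6(Δ_1 - Δ_0) = -36
Clamped end conditions give two more equations: 2h_0·M_0 + h_0·M_1 = 6(Δ_0 - S'(1)) = 6 and h_1·M_1 + 2h_1·M_2 = 6(S'(5) - Δ_1) = 42.
Solving the tridiagonal system: M_0 = 13/2, M_1 = -10, M_2 = 31/2.
On [3, 5], S(x) = 7 + 1/2·(x - 3) - 5·(x - 3)² + 17/8·(x - 3)³.
With (x - 3) = 1: S(4) = 37/8.

4.6250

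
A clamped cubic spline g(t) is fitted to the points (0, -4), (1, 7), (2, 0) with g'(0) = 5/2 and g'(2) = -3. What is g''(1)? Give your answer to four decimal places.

Put M_i = g'' at the i-th knot. Here h = (1, 1) and Δ = (11, -7), so the interior equations h_(i-1)·M_(i-1) + 2(h_(i-1)+h_i)·M_i + h_i·M_(i+1) = 6(Δ_i − Δ_(i-1)) read
  1·M_0 + 4·M_1 + 1·M_2 = 6(Δ_1 - Δ_0) = -108
Clamped end conditions give two more equations: 2h_0·M_0 + h_0·M_1 = 6(Δ_0 - g'(0)) = 51 and h_1·M_1 + 2h_1·M_2 = 6(g'(2) - Δ_1) = 24.
Solving: M_0 = 199/4, M_1 = -97/2, M_2 = 145/4.

-48.5000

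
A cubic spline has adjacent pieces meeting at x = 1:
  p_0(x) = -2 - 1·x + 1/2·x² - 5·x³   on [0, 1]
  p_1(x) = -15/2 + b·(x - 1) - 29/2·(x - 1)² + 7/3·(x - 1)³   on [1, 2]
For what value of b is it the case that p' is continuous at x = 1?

-15

p_0'(x) = -1 + 1·x - 15·x², so p_0'(1) = -15. On the right, p_1'(1) = b, so b = -15.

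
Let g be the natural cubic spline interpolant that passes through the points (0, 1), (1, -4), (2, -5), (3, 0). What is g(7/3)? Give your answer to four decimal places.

-3.8272

Let m_i = g''(x_i). Step sizes h_i = 1, 1, 1; slopes of the chords Δ_i = (y_(i+1) - y_i)/h_i = -5, -1, 5.
  1·m_0 + 4·m_1 + 1·m_2 = 6(Δ_1 - Δ_0) = 24
  1·m_1 + 4·m_2 + 1·m_3 = 6(Δ_2 - Δ_1) = 36
Natural end conditions: m_0 = m_3 = 0.
Forward elimination and back-substitution give m_0 = 0, m_1 = 4, m_2 = 8, m_3 = 0.
On [2, 3], g(x) = -5 + 7/3·(x - 2) + 4·(x - 2)² - 4/3·(x - 2)³.
With (x - 2) = 1/3: g(7/3) = -310/81.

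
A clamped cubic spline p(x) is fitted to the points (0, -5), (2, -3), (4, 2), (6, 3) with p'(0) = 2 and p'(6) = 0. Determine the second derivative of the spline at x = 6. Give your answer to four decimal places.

0.3333

Let m_i = p''(x_i). Step sizes h_i = 2, 2, 2; slopes of the chords Δ_i = (y_(i+1) - y_i)/h_i = 1, 5/2, 1/2.
  2·m_0 + 8·m_1 + 2·m_2 = 6(Δ_1 - Δ_0) = 9
  2·m_1 + 8·m_2 + 2·m_3 = 6(Δ_2 - Δ_1) = -12
Clamped end conditions give two more equations: 2h_0·m_0 + h_0·m_1 = 6(Δ_0 - p'(0)) = -6 and h_2·m_2 + 2h_2·m_3 = 6(p'(6) - Δ_2) = -3.
Solving the tridiagonal system: m_0 = -8/3, m_1 = 7/3, m_2 = -13/6, m_3 = 1/3.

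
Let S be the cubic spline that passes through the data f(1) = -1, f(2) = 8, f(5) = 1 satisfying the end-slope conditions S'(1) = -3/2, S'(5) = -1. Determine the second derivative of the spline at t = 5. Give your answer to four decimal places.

Put M_i = S'' at the i-th knot. Here h = (1, 3) and Δ = (9, -7/3), so the interior equations h_(i-1)·M_(i-1) + 2(h_(i-1)+h_i)·M_i + h_i·M_(i+1) = 6(Δ_i − Δ_(i-1)) read
  1·M_0 + 8·M_1 + 3·M_2 = 6(Δ_1 - Δ_0) = -68
Clamped end conditions give two more equations: 2h_0·M_0 + h_0·M_1 = 6(Δ_0 - S'(1)) = 63 and h_1·M_1 + 2h_1·M_2 = 6(S'(5) - Δ_1) = 8.
Solving the tridiagonal system: M_0 = 321/8, M_1 = -69/4, M_2 = 239/24.

9.9583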